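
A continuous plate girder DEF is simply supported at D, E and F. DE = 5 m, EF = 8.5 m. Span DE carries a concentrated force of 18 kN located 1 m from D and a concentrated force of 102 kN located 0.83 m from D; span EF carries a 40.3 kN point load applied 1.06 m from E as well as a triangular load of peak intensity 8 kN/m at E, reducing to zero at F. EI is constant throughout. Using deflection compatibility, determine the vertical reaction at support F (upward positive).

R_F = 8.738 kN

Insert a hinge at E; M_E is the redundant, and each span becomes simply supported.
Discontinuity in slope at E on the released structure — sum the simple-span end rotations:
  span DE: point load 18 at a = 1: Pab(L + a)/(6LEI) = 14.4/EI
  span DE: point load 102 at a = 0.83: Pab(L + a)/(6LEI) = 68.61/EI
  span EF: point load 40.3 at a = 1.06: Pab(L + b)/(6LEI) = 99.33/EI
  span EF: triangular load, peak 8: w₀L³/(45EI) = 109.2/EI
  relative rotation θ_0 = (83.01 + 208.5)/EI = 291.5/EI
A unit hogging moment at E produces rotation L₁/(3EI) + L₂/(3EI) = 4.5/EI.
Compatibility: M_E·(L₁+L₂)/(3EI) = θ_0, giving M_E = 64.78 kN·m (hogging).
Span EF, ΣM about F: R_E^{EF}·8.5 = 492.5 + 64.78, so R_E^{EF} = 65.56 kN and R_F = 74.3 − 65.56 = 8.738 kN.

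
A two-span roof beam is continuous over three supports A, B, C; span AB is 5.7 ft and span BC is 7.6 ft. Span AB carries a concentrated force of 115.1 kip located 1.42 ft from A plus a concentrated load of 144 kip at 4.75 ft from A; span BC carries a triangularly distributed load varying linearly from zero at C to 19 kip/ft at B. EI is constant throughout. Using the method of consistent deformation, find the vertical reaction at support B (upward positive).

Take M_B as the redundant. Released structure: two simple spans AB and BC with a hinge at B.
Rotations at B on the released spans (each span's end-slope, ×1/EI):
  span AB: point load 115.1 at a = 1.42: Pab(L + a)/(6LEI) = 145.6/EI
  span AB: point load 144 at a = 4.75: Pab(L + a)/(6LEI) = 198.6/EI
  span BC: triangular load, peak 19: w₀L³/(45EI) = 185.3/EI
  relative rotation θ_0 = (344.2 + 185.3)/EI = 529.5/EI
A unit hogging moment at B produces rotation L₁/(3EI) + L₂/(3EI) = 4.433/EI.
Slope continuity at B: θ_0 = M_B·4.433/EI, so M_B = 529.5/4.433 = 119.4 kip·ft (hogging).
Span AB, ΣM about A with M_B applied at B: R_B^{AB}·5.7 = 847.4 + 119.4, so R_B^{AB} = 169.6 kip and R_A = 259.1 − 169.6 = 89.47 kip.
Span BC, ΣM about C: R_B^{BC}·7.6 = 365.8 + 119.4, so R_B^{BC} = 63.85 kip and R_C = 72.2 − 63.85 = 8.351 kip.
R_B = 169.6 + 63.85 = 233.5 kip.

R_B = 233.5 kip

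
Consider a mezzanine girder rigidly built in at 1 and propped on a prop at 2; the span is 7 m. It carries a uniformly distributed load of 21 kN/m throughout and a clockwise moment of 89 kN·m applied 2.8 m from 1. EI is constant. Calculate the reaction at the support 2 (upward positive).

R_2 = 67.33 kN

Release the roller at 2. Primary structure: cantilever fixed at 1.
Downward deflection at the released point 2 due to the loads:
  UDL 21: wL⁴/(8EI) = 6303/EI
  clockwise couple 89 at a = 2.8: M₀a(2L − a)/(2EI) = 1396/EI
  δ_0 = 7698/EI
Flexibility coefficient — unit upward force at 2: δ_{22} = L³/(3EI) = 114.3/EI.
The prop prevents deflection at 2: R_2 = δ_0/δ_{22} = 7698/114.3 = 67.33 kN.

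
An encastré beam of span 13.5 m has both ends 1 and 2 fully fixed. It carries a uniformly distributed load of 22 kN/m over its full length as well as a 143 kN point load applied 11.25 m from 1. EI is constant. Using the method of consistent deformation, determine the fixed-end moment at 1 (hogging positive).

Release both end moments; the primary structure is a simply-supported span 12 with redundants M_1 and M_2.
End rotations of the released simple span under the applied load (×1/EI):
  at 1: UDL 22: wL³/(24EI) = 2255/EI
  at 2: UDL 22: wL³/(24EI) = 2255/EI
  at 1: point load 143 at a = 11.25: Pab(L + b)/(6LEI) = 703.8/EI
  at 2: point load 143 at a = 11.25: Pab(L + a)/(6LEI) = 1106/EI
  θ_10 = 2959/EI,  θ_20 = 3361/EI
Flexibility coefficients: a unit moment at one end gives L/(3EI) there and L/(6EI) at the far end, so f₁₁ = f₂₂ = 4.5/EI and f₁₂ = f₂₁ = 2.25/EI.
Compatibility — zero rotation at each built-in end:
  4.5 M_1 + 2.25 M_2 = 2959
  2.25 M_1 + 4.5 M_2 = 3361
Solving the pair gives M_1 = 378.8 kN·m and M_2 = 557.6 kN·m (hogging).

M_1 = 378.8 kN·m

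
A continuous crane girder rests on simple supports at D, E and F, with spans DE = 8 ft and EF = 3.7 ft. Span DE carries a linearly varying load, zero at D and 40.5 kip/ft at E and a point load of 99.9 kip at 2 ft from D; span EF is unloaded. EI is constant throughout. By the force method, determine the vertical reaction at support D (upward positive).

Insert a hinge at E; M_E is the redundant, and each span becomes simply supported.
Rotations at E on the released spans (each span's end-slope, ×1/EI):
  span DE: triangular load, peak 40.5: w₀L³/(45EI) = 460.8/EI
  span DE: point load 99.9 at a = 2: Pab(L + a)/(6LEI) = 249.8/EI
  relative rotation θ_0 = (710.5 + 0)/EI = 710.5/EI
A unit hogging moment at E produces rotation L₁/(3EI) + L₂/(3EI) = 3.9/EI.
Compatibility: M_E·(L₁+L₂)/(3EI) = θ_0, giving M_E = 182.2 kip·ft (hogging).
Span DE, ΣM about D with M_E applied at E: R_E^{DE}·8 = 1064 + 182.2, so R_E^{DE} = 155.7 kip and R_D = 261.9 − 155.7 = 106.2 kip.

R_D = 106.2 kip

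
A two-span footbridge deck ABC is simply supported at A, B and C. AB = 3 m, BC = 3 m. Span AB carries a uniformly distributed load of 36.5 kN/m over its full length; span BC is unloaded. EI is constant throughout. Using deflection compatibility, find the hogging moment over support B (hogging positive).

M_B = 20.53 kN·m

Take M_B as the redundant. Released structure: two simple spans AB and BC with a hinge at B.
Rotations at B on the released spans (each span's end-slope, ×1/EI):
  span AB: UDL 36.5: wL³/(24EI) = 41.06/EI
  relative rotation θ_0 = (41.06 + 0)/EI = 41.06/EI
A unit hogging moment at B produces rotation L₁/(3EI) + L₂/(3EI) = 2/EI.
Compatibility: M_B·(L₁+L₂)/(3EI) = θ_0, giving M_B = 20.53 kN·m (hogging).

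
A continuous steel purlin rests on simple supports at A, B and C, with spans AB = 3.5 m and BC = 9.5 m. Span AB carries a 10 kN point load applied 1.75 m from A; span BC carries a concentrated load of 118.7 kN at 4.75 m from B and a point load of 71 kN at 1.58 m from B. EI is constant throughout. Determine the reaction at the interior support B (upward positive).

Take M_B as the redundant. Released structure: two simple spans AB and BC with a hinge at B.
Rotations at B on the released spans (each span's end-slope, ×1/EI):
  span AB: point load 10 at a = 1.75: Pab(L + a)/(6LEI) = 7.656/EI
  span BC: point load 118.7 at a = 4.75: Pab(L + b)/(6LEI) = 669.5/EI
  span BC: point load 71 at a = 1.58: Pab(L + b)/(6LEI) = 271.5/EI
  relative rotation θ_0 = (7.656 + 941.1)/EI = 948.7/EI
A unit hogging moment at B produces rotation L₁/(3EI) + L₂/(3EI) = 4.333/EI.
Slope continuity at B: θ_0 = M_B·4.333/EI, so M_B = 948.7/4.333 = 218.9 kN·m (hogging).
Span AB, ΣM about A with M_B applied at B: R_B^{AB}·3.5 = 17.5 + 218.9, so R_B^{AB} = 67.55 kN and R_A = 10 − 67.55 = -57.55 kN.
Span BC, ΣM about C: R_B^{BC}·9.5 = 1126 + 218.9, so R_B^{BC} = 141.6 kN and R_C = 189.7 − 141.6 = 48.11 kN.
R_B = 67.55 + 141.6 = 209.1 kN.

R_B = 209.1 kN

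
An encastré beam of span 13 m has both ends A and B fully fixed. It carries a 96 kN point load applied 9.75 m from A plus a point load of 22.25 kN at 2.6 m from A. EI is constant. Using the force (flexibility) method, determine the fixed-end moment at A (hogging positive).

M_A = 95.52 kN·m

Take the two fixed-end moments M_A, M_B as redundants; the released structure is the simple span AB.
On the primary (simply-supported) span, the end slopes from the loading are:
  at A: point load 96 at a = 9.75: Pab(L + b)/(6LEI) = 633.8/EI
  at B: point load 96 at a = 9.75: Pab(L + a)/(6LEI) = 887.2/EI
  at A: point load 22.25 at a = 2.6: Pab(L + b)/(6LEI) = 180.5/EI
  at B: point load 22.25 at a = 2.6: Pab(L + a)/(6LEI) = 120.3/EI
  θ_A0 = 814.2/EI,  θ_B0 = 1008/EI
Flexibility coefficients: a unit moment at one end gives L/(3EI) there and L/(6EI) at the far end, so f₁₁ = f₂₂ = 4.333/EI and f₁₂ = f₂₁ = 2.167/EI.
Compatibility — zero rotation at each built-in end:
  4.333 M_A + 2.167 M_B = 814.2
  2.167 M_A + 4.333 M_B = 1008
Solving the pair gives M_A = 95.52 kN·m and M_B = 184.8 kN·m (hogging).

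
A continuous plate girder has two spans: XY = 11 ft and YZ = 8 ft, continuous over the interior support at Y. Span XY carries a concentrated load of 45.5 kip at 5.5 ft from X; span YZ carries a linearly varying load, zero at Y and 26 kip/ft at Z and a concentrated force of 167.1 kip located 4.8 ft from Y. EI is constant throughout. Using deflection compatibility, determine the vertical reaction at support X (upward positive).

R_X = 5.499 kip

Insert a hinge at Y; M_Y is the redundant, and each span becomes simply supported.
Discontinuity in slope at Y on the released structure — sum the simple-span end rotations:
  span XY: point load 45.5 at a = 5.5: Pab(L + a)/(6LEI) = 344.1/EI
  span YZ: triangular load, peak 26: 7w₀L³/(360EI) = 258.8/EI
  span YZ: point load 167.1 at a = 4.8: Pab(L + b)/(6LEI) = 598.9/EI
  relative rotation θ_0 = (344.1 + 857.7)/EI = 1202/EI
A unit hogging moment at Y produces rotation L₁/(3EI) + L₂/(3EI) = 6.333/EI.
Compatibility: M_Y·(L₁+L₂)/(3EI) = θ_0, giving M_Y = 189.8 kip·ft (hogging).
Span XY, ΣM about X with M_Y applied at Y: R_Y^{XY}·11 = 250.2 + 189.8, so R_Y^{XY} = 40 kip and R_X = 45.5 − 40 = 5.499 kip.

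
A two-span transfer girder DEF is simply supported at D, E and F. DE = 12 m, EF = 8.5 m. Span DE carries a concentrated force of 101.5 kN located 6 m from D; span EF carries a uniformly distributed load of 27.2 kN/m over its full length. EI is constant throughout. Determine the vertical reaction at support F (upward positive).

R_F = 87.89 kN

Insert a hinge at E; M_E is the redundant, and each span becomes simply supported.
End slopes at the hinge E, treating each span as simply supported:
  span DE: point load 101.5 at a = 6: Pab(L + a)/(6LEI) = 913.5/EI
  span EF: UDL 27.2: wL³/(24EI) = 696/EI
  relative rotation θ_0 = (913.5 + 696)/EI = 1610/EI
A unit hogging moment at E produces rotation L₁/(3EI) + L₂/(3EI) = 6.833/EI.
Slope continuity at E: θ_0 = M_E·6.833/EI, so M_E = 1610/6.833 = 235.5 kN·m (hogging).
Span EF, ΣM about F: R_E^{EF}·8.5 = 982.6 + 235.5, so R_E^{EF} = 143.3 kN and R_F = 231.2 − 143.3 = 87.89 kN.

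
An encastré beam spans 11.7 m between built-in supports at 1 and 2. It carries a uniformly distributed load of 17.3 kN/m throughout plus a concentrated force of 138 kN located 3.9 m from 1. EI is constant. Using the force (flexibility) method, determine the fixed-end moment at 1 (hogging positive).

M_1 = 436.5 kN·m

Take the two fixed-end moments M_1, M_2 as redundants; the released structure is the simple span 12.
On the primary (simply-supported) span, the end slopes from the loading are:
  at 1: UDL 17.3: wL³/(24EI) = 1154/EI
  at 2: UDL 17.3: wL³/(24EI) = 1154/EI
  at 1: point load 138 at a = 3.9: Pab(L + b)/(6LEI) = 1166/EI
  at 2: point load 138 at a = 3.9: Pab(L + a)/(6LEI) = 932.9/EI
  θ_10 = 2321/EI,  θ_20 = 2087/EI
Flexibility coefficients: a unit moment at one end gives L/(3EI) there and L/(6EI) at the far end, so f₁₁ = f₂₂ = 3.9/EI and f₁₂ = f₂₁ = 1.95/EI.
Compatibility — zero rotation at each built-in end:
  3.9 M_1 + 1.95 M_2 = 2321
  1.95 M_1 + 3.9 M_2 = 2087
Solving the pair gives M_1 = 436.5 kN·m and M_2 = 316.9 kN·m (hogging).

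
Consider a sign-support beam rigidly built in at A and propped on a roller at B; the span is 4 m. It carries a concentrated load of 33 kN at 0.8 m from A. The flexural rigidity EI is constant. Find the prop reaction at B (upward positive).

Take the reaction at B as the redundant and release it; the primary structure is a cantilever fixed at A.
Deflection at B on the released cantilever, summing each load's contribution:
  point load 33 at a = 0.8: Pa²(3L − a)/(6EI) = 39.42/EI
Tip deflection under a unit load at B: L³/(3EI) = 21.33/EI.
Compatibility at B: δ_0 − R_B·δ_{BB} = 0, so R_B = 39.42/21.33 = 1.848 kN.

R_B = 1.848 kN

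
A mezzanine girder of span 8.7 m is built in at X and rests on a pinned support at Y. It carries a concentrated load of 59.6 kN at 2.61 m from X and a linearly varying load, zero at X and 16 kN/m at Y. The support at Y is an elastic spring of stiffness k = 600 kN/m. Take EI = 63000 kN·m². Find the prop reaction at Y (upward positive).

Release the roller at Y. Primary structure: cantilever fixed at X.
Free-end deflection of the primary structure under the applied loading (downward +):
  point load 59.6 at a = 2.61: Pa²(3L − a)/(6EI) = 1589/EI
  triangular load, peak 16 at the free end: 11w₀L⁴/(120EI) = 8402/EI
  δ_0 = 9992/EI
Tip deflection under a unit load at Y: L³/(3EI) = 219.5/EI.
With EI = 63000 kN·m²: δ_0 = 0.1586 m and δ_{YY} = 0.003484 m/kN.
Compatibility — the spring shortens by R_Y/k under the reaction it provides: δ_0 − R_Y·δ_{YY} = R_Y/k. With 1/k = 0.001667 m/kN, R_Y = δ_0 / (δ_{YY} + 1/k) = 0.1586 / (0.003484 + 0.001667) = 30.79 kN.

R_Y = 30.79 kN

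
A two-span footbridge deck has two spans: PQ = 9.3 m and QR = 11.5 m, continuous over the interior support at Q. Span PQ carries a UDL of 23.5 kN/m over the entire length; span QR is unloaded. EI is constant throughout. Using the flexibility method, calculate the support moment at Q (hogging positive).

Insert a hinge at Q; M_Q is the redundant, and each span becomes simply supported.
Discontinuity in slope at Q on the released structure — sum the simple-span end rotations:
  span PQ: UDL 23.5: wL³/(24EI) = 787.6/EI
  relative rotation θ_0 = (787.6 + 0)/EI = 787.6/EI
A unit hogging moment at Q produces rotation L₁/(3EI) + L₂/(3EI) = 6.933/EI.
Compatibility: M_Q·(L₁+L₂)/(3EI) = θ_0, giving M_Q = 113.6 kN·m (hogging).

M_Q = 113.6 kN·m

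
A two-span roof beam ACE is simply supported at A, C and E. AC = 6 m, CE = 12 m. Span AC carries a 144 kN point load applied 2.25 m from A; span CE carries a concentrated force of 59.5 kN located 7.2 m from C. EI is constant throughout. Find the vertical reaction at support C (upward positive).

R_C = 109.4 kN

Release continuity at C by inserting a hinge; the redundant is the internal moment M_C. The primary structure is two simply-supported spans AC and CE.
End slopes at the hinge C, treating each span as simply supported:
  span AC: point load 144 at a = 2.25: Pab(L + a)/(6LEI) = 278.4/EI
  span CE: point load 59.5 at a = 7.2: Pab(L + b)/(6LEI) = 479.8/EI
  relative rotation θ_0 = (278.4 + 479.8)/EI = 758.2/EI
A unit hogging moment at C produces rotation L₁/(3EI) + L₂/(3EI) = 6/EI.
Compatibility: M_C·(L₁+L₂)/(3EI) = θ_0, giving M_C = 126.4 kN·m (hogging).
Span AC, ΣM about A with M_C applied at C: R_C^{AC}·6 = 324 + 126.4, so R_C^{AC} = 75.06 kN and R_A = 144 − 75.06 = 68.94 kN.
Span CE, ΣM about E: R_C^{CE}·12 = 285.6 + 126.4, so R_C^{CE} = 34.33 kN and R_E = 59.5 − 34.33 = 25.17 kN.
R_C = 75.06 + 34.33 = 109.4 kN.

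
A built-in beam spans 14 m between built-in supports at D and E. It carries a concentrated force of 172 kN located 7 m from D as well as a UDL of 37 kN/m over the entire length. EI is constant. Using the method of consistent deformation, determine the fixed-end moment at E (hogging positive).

M_E = 905.3 kN·m

Release both end moments; the primary structure is a simply-supported span DE with redundants M_D and M_E.
End rotations of the released simple span under the applied load (×1/EI):
  at D: point load 172 at a = 7: Pab(L + b)/(6LEI) = 2107/EI
  at E: point load 172 at a = 7: Pab(L + a)/(6LEI) = 2107/EI
  at D: UDL 37: wL³/(24EI) = 4230/EI
  at E: UDL 37: wL³/(24EI) = 4230/EI
  θ_D0 = 6337/EI,  θ_E0 = 6337/EI
Flexibility coefficients: a unit moment at one end gives L/(3EI) there and L/(6EI) at the far end, so f₁₁ = f₂₂ = 4.667/EI and f₁₂ = f₂₁ = 2.333/EI.
Compatibility — zero rotation at each built-in end:
  4.667 M_D + 2.333 M_E = 6337
  2.333 M_D + 4.667 M_E = 6337
Solving the pair gives M_D = 905.3 kN·m and M_E = 905.3 kN·m (hogging).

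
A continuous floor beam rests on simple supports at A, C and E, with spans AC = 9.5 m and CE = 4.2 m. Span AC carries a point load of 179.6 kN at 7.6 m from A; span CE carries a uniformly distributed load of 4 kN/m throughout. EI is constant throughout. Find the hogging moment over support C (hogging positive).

Take M_C as the redundant. Released structure: two simple spans AC and CE with a hinge at C.
Discontinuity in slope at C on the released structure — sum the simple-span end rotations:
  span AC: point load 179.6 at a = 7.6: Pab(L + a)/(6LEI) = 778/EI
  span CE: UDL 4: wL³/(24EI) = 12.35/EI
  relative rotation θ_0 = (778 + 12.35)/EI = 790.4/EI
A unit hogging moment at C produces rotation L₁/(3EI) + L₂/(3EI) = 4.567/EI.
Compatibility: M_C·(L₁+L₂)/(3EI) = θ_0, giving M_C = 173.1 kN·m (hogging).

M_C = 173.1 kN·m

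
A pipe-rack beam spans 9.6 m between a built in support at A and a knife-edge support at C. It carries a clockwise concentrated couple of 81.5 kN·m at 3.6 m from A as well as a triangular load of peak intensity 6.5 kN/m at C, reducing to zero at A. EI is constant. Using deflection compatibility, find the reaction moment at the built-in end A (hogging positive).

Take the reaction at C as the redundant and release it; the primary structure is a cantilever fixed at A.
Primary-structure tip deflection at C by superposition:
  clockwise couple 81.5 at a = 3.6: M₀a(2L − a)/(2EI) = 2289/EI
  triangular load, peak 6.5 at the free end: 11w₀L⁴/(120EI) = 5061/EI
  δ_0 = 7349/EI
Tip deflection under a unit load at C: L³/(3EI) = 294.9/EI.
Compatibility at C: δ_0 − R_C·δ_{CC} = 0, so R_C = 7349/294.9 = 24.92 kN.
Moment equilibrium about A: M_A = Σ(load moments about A) − R_C·L = 281.2 − 24.92×9.6 = 41.95 kN·m.

M_A = 41.95 kN·m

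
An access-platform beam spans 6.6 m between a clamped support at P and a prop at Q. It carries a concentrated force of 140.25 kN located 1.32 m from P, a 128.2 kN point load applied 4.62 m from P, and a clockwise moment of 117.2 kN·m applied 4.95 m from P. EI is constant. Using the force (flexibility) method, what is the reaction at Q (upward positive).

Release the roller at Q. Primary structure: cantilever fixed at P.
Downward deflection at the released point Q due to the loads:
  point load 140.25 at a = 1.32: Pa²(3L − a)/(6EI) = 752.7/EI
  point load 128.2 at a = 4.62: Pa²(3L − a)/(6EI) = 6923/EI
  clockwise couple 117.2 at a = 4.95: M₀a(2L − a)/(2EI) = 2393/EI
  δ_0 = 10069/EI
Flexibility coefficient — unit upward force at Q: δ_{QQ} = L³/(3EI) = 95.83/EI.
Compatibility at Q: δ_0 − R_Q·δ_{QQ} = 0, so R_Q = 10069/95.83 = 105.1 kN.

R_Q = 105.1 kN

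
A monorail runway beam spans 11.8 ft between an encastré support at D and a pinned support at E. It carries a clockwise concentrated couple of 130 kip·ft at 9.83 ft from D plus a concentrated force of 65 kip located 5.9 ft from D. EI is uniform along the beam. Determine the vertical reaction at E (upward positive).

Choose R_E as the redundant. The primary structure is the cantilever fixed at D.
Downward deflection at the released point E due to the loads:
  clockwise couple 130 at a = 9.83: M₀a(2L − a)/(2EI) = 8798/EI
  point load 65 at a = 5.9: Pa²(3L − a)/(6EI) = 11125/EI
  δ_0 = 19923/EI
Flexibility coefficient — unit upward force at E: δ_{EE} = L³/(3EI) = 547.7/EI.
The prop prevents deflection at E: R_E = δ_0/δ_{EE} = 19923/547.7 = 36.38 kip.

R_E = 36.38 kip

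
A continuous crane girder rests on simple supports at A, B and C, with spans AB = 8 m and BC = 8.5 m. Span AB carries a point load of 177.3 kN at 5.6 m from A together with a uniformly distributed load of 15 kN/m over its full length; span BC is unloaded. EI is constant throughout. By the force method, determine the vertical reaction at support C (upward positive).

R_C = -21.29 kN

Insert a hinge at B; M_B is the redundant, and each span becomes simply supported.
End slopes at the hinge B, treating each span as simply supported:
  span AB: point load 177.3 at a = 5.6: Pab(L + a)/(6LEI) = 675.2/EI
  span AB: UDL 15: wL³/(24EI) = 320/EI
  relative rotation θ_0 = (995.2 + 0)/EI = 995.2/EI
A unit hogging moment at B produces rotation L₁/(3EI) + L₂/(3EI) = 5.5/EI.
Compatibility: M_B·(L₁+L₂)/(3EI) = θ_0, giving M_B = 180.9 kN·m (hogging).
Span BC, ΣM about C: R_B^{BC}·8.5 = 0 + 180.9, so R_B^{BC} = 21.29 kN and R_C = 0 − 21.29 = -21.29 kN.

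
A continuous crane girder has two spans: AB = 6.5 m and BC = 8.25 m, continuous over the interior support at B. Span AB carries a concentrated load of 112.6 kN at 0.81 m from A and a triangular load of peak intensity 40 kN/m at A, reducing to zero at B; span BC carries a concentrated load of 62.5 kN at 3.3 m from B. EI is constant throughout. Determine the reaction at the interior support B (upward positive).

Release continuity at B by inserting a hinge; the redundant is the internal moment M_B. The primary structure is two simply-supported spans AB and BC.
End slopes at the hinge B, treating each span as simply supported:
  span AB: point load 112.6 at a = 0.81: Pab(L + a)/(6LEI) = 97.27/EI
  span AB: triangular load, peak 40: 7w₀L³/(360EI) = 213.6/EI
  span BC: point load 62.5 at a = 3.3: Pab(L + b)/(6LEI) = 272.2/EI
  relative rotation θ_0 = (310.9 + 272.2)/EI = 583.1/EI
A unit hogging moment at B produces rotation L₁/(3EI) + L₂/(3EI) = 4.917/EI.
Compatibility: M_B·(L₁+L₂)/(3EI) = θ_0, giving M_B = 118.6 kN·m (hogging).
Span AB, ΣM about A with M_B applied at B: R_B^{AB}·6.5 = 372.9 + 118.6, so R_B^{AB} = 75.61 kN and R_A = 242.6 − 75.61 = 167 kN.
Span BC, ΣM about C: R_B^{BC}·8.25 = 309.4 + 118.6, so R_B^{BC} = 51.88 kN and R_C = 62.5 − 51.88 = 10.62 kN.
R_B = 75.61 + 51.88 = 127.5 kN.

R_B = 127.5 kN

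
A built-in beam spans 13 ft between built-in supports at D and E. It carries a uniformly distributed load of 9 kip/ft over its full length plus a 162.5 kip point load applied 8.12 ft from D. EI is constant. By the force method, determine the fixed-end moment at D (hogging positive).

Release both end moments; the primary structure is a simply-supported span DE with redundants M_D and M_E.
End rotations of the released simple span under the applied load (×1/EI):
  at D: UDL 9: wL³/(24EI) = 823.9/EI
  at E: UDL 9: wL³/(24EI) = 823.9/EI
  at D: point load 162.5 at a = 8.12: Pab(L + b)/(6LEI) = 1476/EI
  at E: point load 162.5 at a = 8.12: Pab(L + a)/(6LEI) = 1744/EI
  θ_D0 = 2300/EI,  θ_E0 = 2567/EI
Flexibility coefficients: a unit moment at one end gives L/(3EI) there and L/(6EI) at the far end, so f₁₁ = f₂₂ = 4.333/EI and f₁₂ = f₂₁ = 2.167/EI.
Compatibility — zero rotation at each built-in end:
  4.333 M_D + 2.167 M_E = 2300
  2.167 M_D + 4.333 M_E = 2567
Solving the pair gives M_D = 312.7 kip·ft and M_E = 436.1 kip·ft (hogging).

M_D = 312.7 kip·ft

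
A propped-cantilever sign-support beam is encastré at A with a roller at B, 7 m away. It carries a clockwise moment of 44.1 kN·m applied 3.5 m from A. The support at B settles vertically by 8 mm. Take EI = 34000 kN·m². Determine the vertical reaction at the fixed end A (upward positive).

Remove the prop at B; the released (primary) structure is a cantilever built in at A.
Deflection at B on the released cantilever, summing each load's contribution:
  clockwise couple 44.1 at a = 3.5: M₀a(2L − a)/(2EI) = 810.3/EI
Flexibility coefficient — unit upward force at B: δ_{BB} = L³/(3EI) = 114.3/EI.
With EI = 34000 kN·m²: δ_0 = 0.023833 m and δ_{BB} = 0.003363 m/kN.
Compatibility — the beam at B must follow the support down by 0.008 m: δ_0 − R_B·δ_{BB} = 0.008, so R_B = (0.023833 − 0.008)/0.003363 = 4.708 kN.
Vertical equilibrium: R_A = ΣP − R_B = 0 − 4.708 = -4.708 kN.

R_A = -4.708 kN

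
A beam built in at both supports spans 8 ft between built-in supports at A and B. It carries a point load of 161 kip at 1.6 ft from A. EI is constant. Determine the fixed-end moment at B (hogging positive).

M_B = 41.22 kip·ft

Take the two fixed-end moments M_A, M_B as redundants; the released structure is the simple span AB.
On the primary (simply-supported) span, the end slopes from the loading are:
  at A: point load 161 at a = 1.6: Pab(L + b)/(6LEI) = 494.6/EI
  at B: point load 161 at a = 1.6: Pab(L + a)/(6LEI) = 329.7/EI
  θ_A0 = 494.6/EI,  θ_B0 = 329.7/EI
Flexibility coefficients: a unit moment at one end gives L/(3EI) there and L/(6EI) at the far end, so f₁₁ = f₂₂ = 2.667/EI and f₁₂ = f₂₁ = 1.333/EI.
Compatibility — zero rotation at each built-in end:
  2.667 M_A + 1.333 M_B = 494.6
  1.333 M_A + 2.667 M_B = 329.7
Solving the pair gives M_A = 164.9 kip·ft and M_B = 41.22 kip·ft (hogging).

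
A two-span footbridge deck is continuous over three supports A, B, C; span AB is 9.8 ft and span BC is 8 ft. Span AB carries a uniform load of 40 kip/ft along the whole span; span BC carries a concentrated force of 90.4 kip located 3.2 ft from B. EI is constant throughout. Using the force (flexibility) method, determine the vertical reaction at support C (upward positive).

R_C = -4.688 kip

Insert a hinge at B; M_B is the redundant, and each span becomes simply supported.
Discontinuity in slope at B on the released structure — sum the simple-span end rotations:
  span AB: UDL 40: wL³/(24EI) = 1569/EI
  span BC: point load 90.4 at a = 3.2: Pab(L + b)/(6LEI) = 370.3/EI
  relative rotation θ_0 = (1569 + 370.3)/EI = 1939/EI
A unit hogging moment at B produces rotation L₁/(3EI) + L₂/(3EI) = 5.933/EI.
Compatibility: M_B·(L₁+L₂)/(3EI) = θ_0, giving M_B = 326.8 kip·ft (hogging).
Span BC, ΣM about C: R_B^{BC}·8 = 433.9 + 326.8, so R_B^{BC} = 95.09 kip and R_C = 90.4 − 95.09 = -4.688 kip.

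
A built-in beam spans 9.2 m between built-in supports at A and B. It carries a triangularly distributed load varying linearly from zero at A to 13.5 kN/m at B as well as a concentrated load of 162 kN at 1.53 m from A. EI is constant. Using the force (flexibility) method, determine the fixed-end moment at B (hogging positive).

Take the two fixed-end moments M_A, M_B as redundants; the released structure is the simple span AB.
Simple-span end rotations at A and B under the given loads:
  at A: triangular load, peak 13.5: 7w₀L³/(360EI) = 204.4/EI
  at B: triangular load, peak 13.5: w₀L³/(45EI) = 233.6/EI
  at A: point load 162 at a = 1.53: Pab(L + b)/(6LEI) = 581/EI
  at B: point load 162 at a = 1.53: Pab(L + a)/(6LEI) = 369.5/EI
  θ_A0 = 785.4/EI,  θ_B0 = 603.1/EI
Flexibility coefficients: a unit moment at one end gives L/(3EI) there and L/(6EI) at the far end, so f₁₁ = f₂₂ = 3.067/EI and f₁₂ = f₂₁ = 1.533/EI.
Compatibility — zero rotation at each built-in end:
  3.067 M_A + 1.533 M_B = 785.4
  1.533 M_A + 3.067 M_B = 603.1
Solving the pair gives M_A = 210.4 kN·m and M_B = 91.5 kN·m (hogging).

M_B = 91.5 kN·m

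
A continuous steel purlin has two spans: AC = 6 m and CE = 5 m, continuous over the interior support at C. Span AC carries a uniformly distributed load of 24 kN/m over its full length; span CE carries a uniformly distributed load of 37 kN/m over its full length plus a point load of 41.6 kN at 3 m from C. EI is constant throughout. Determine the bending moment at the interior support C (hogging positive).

M_C = 127.3 kN·m

Take M_C as the redundant. Released structure: two simple spans AC and CE with a hinge at C.
Discontinuity in slope at C on the released structure — sum the simple-span end rotations:
  span AC: UDL 24: wL³/(24EI) = 216/EI
  span CE: UDL 37: wL³/(24EI) = 192.7/EI
  span CE: point load 41.6 at a = 3: Pab(L + b)/(6LEI) = 58.24/EI
  relative rotation θ_0 = (216 + 250.9)/EI = 466.9/EI
A unit hogging moment at C produces rotation L₁/(3EI) + L₂/(3EI) = 3.667/EI.
Compatibility: M_C·(L₁+L₂)/(3EI) = θ_0, giving M_C = 127.3 kN·m (hogging).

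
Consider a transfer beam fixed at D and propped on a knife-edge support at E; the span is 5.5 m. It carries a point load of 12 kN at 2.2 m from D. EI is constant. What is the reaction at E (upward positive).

R_E = 2.496 kN

Remove the prop at E; the released (primary) structure is a cantilever built in at D.
Primary-structure tip deflection at E by superposition:
  point load 12 at a = 2.2: Pa²(3L − a)/(6EI) = 138.4/EI
Flexibility coefficient — unit upward force at E: δ_{EE} = L³/(3EI) = 55.46/EI.
The prop prevents deflection at E: R_E = δ_0/δ_{EE} = 138.4/55.46 = 2.496 kN.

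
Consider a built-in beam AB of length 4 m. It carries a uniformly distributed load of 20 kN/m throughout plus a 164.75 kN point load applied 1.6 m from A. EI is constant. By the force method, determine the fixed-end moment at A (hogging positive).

M_A = 121.6 kN·m

Release both end moments; the primary structure is a simply-supported span AB with redundants M_A and M_B.
On the primary (simply-supported) span, the end slopes from the loading are:
  at A: UDL 20: wL³/(24EI) = 53.33/EI
  at B: UDL 20: wL³/(24EI) = 53.33/EI
  at A: point load 164.75 at a = 1.6: Pab(L + b)/(6LEI) = 168.7/EI
  at B: point load 164.75 at a = 1.6: Pab(L + a)/(6LEI) = 147.6/EI
  θ_A0 = 222/EI,  θ_B0 = 200.9/EI
Flexibility coefficients: a unit moment at one end gives L/(3EI) there and L/(6EI) at the far end, so f₁₁ = f₂₂ = 1.333/EI and f₁₂ = f₂₁ = 0.6667/EI.
Compatibility — zero rotation at each built-in end:
  1.333 M_A + 0.6667 M_B = 222
  0.6667 M_A + 1.333 M_B = 200.9
Solving the pair gives M_A = 121.6 kN·m and M_B = 89.93 kN·m (hogging).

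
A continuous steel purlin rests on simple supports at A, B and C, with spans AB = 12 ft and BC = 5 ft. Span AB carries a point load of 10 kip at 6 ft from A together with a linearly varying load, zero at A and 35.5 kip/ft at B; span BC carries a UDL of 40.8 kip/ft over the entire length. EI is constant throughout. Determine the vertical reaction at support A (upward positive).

R_A = 51.5 kip

Insert a hinge at B; M_B is the redundant, and each span becomes simply supported.
End slopes at the hinge B, treating each span as simply supported:
  span AB: point load 10 at a = 6: Pab(L + a)/(6LEI) = 90/EI
  span AB: triangular load, peak 35.5: w₀L³/(45EI) = 1363/EI
  span BC: UDL 40.8: wL³/(24EI) = 212.5/EI
  relative rotation θ_0 = (1453 + 212.5)/EI = 1666/EI
A unit hogging moment at B produces rotation L₁/(3EI) + L₂/(3EI) = 5.667/EI.
Compatibility: M_B·(L₁+L₂)/(3EI) = θ_0, giving M_B = 293.9 kip·ft (hogging).
Span AB, ΣM about A with M_B applied at B: R_B^{AB}·12 = 1764 + 293.9, so R_B^{AB} = 171.5 kip and R_A = 223 − 171.5 = 51.5 kip.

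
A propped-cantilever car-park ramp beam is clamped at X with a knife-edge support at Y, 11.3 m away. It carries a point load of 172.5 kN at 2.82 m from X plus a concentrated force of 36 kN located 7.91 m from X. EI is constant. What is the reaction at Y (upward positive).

Remove the prop at Y; the released (primary) structure is a cantilever built in at X.
Deflection at Y on the released cantilever, summing each load's contribution:
  point load 172.5 at a = 2.82: Pa²(3L − a)/(6EI) = 7106/EI
  point load 36 at a = 7.91: Pa²(3L − a)/(6EI) = 9757/EI
  δ_0 = 16863/EI
Tip deflection under a unit load at Y: L³/(3EI) = 481/EI.
Compatibility at Y: δ_0 − R_Y·δ_{YY} = 0, so R_Y = 16863/481 = 35.06 kN.

R_Y = 35.06 kN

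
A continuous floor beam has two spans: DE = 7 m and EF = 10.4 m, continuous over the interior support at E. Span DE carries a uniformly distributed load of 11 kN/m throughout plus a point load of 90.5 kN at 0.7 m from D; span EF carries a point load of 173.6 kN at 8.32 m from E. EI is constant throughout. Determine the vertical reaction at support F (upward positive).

R_F = 125.1 kN

Insert a hinge at E; M_E is the redundant, and each span becomes simply supported.
Rotations at E on the released spans (each span's end-slope, ×1/EI):
  span DE: UDL 11: wL³/(24EI) = 157.2/EI
  span DE: point load 90.5 at a = 0.7: Pab(L + a)/(6LEI) = 73.17/EI
  span EF: point load 173.6 at a = 8.32: Pab(L + b)/(6LEI) = 600.9/EI
  relative rotation θ_0 = (230.4 + 600.9)/EI = 831.2/EI
A unit hogging moment at E produces rotation L₁/(3EI) + L₂/(3EI) = 5.8/EI.
Compatibility: M_E·(L₁+L₂)/(3EI) = θ_0, giving M_E = 143.3 kN·m (hogging).
Span EF, ΣM about F: R_E^{EF}·10.4 = 361.1 + 143.3, so R_E^{EF} = 48.5 kN and R_F = 173.6 − 48.5 = 125.1 kN.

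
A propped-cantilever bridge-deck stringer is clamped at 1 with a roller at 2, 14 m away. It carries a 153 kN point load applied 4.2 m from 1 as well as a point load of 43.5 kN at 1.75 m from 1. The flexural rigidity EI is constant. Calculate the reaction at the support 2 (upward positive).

R_2 = 19.57 kN

Choose R_2 as the redundant. The primary structure is the cantilever fixed at 1.
Deflection at 2 on the released cantilever, summing each load's contribution:
  point load 153 at a = 4.2: Pa²(3L − a)/(6EI) = 17003/EI
  point load 43.5 at a = 1.75: Pa²(3L − a)/(6EI) = 893.7/EI
  δ_0 = 17897/EI
Tip deflection under a unit load at 2: L³/(3EI) = 914.7/EI.
The prop prevents deflection at 2: R_2 = δ_0/δ_{22} = 17897/914.7 = 19.57 kN.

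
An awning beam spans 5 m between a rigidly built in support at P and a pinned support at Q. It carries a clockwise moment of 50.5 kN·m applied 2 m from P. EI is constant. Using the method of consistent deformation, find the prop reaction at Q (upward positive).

Release the roller at Q. Primary structure: cantilever fixed at P.
Free-end deflection of the primary structure under the applied loading (downward +):
  clockwise couple 50.5 at a = 2: M₀a(2L − a)/(2EI) = 404/EI
Flexibility coefficient — unit upward force at Q: δ_{QQ} = L³/(3EI) = 41.67/EI.
The prop prevents deflection at Q: R_Q = δ_0/δ_{QQ} = 404/41.67 = 9.696 kN.

R_Q = 9.696 kN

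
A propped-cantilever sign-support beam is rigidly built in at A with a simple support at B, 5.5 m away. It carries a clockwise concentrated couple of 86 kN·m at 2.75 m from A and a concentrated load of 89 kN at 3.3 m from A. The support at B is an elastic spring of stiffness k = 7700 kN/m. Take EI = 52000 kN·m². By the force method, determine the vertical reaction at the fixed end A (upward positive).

Release the roller at B. Primary structure: cantilever fixed at A.
Free-end deflection of the primary structure under the applied loading (downward +):
  clockwise couple 86 at a = 2.75: M₀a(2L − a)/(2EI) = 975.6/EI
  point load 89 at a = 3.3: Pa²(3L − a)/(6EI) = 2132/EI
  δ_0 = 3108/EI
Flexibility coefficient — unit upward force at B: δ_{BB} = L³/(3EI) = 55.46/EI.
With EI = 52000 kN·m²: δ_0 = 0.059766 m and δ_{BB} = 0.001067 m/kN.
Compatibility — the spring shortens by R_B/k under the reaction it provides: δ_0 − R_B·δ_{BB} = R_B/k. With 1/k = 0.00013 m/kN, R_B = δ_0 / (δ_{BB} + 1/k) = 0.059766 / (0.001067 + 0.00013) = 49.96 kN.
Vertical equilibrium: R_A = ΣP − R_B = 89 − 49.96 = 39.04 kN.

R_A = 39.04 kN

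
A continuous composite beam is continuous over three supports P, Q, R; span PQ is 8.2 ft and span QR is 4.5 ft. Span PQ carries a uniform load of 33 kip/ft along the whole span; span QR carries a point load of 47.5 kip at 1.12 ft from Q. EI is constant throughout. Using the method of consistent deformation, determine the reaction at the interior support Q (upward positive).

Release continuity at Q by inserting a hinge; the redundant is the internal moment M_Q. The primary structure is two simply-supported spans PQ and QR.
Rotations at Q on the released spans (each span's end-slope, ×1/EI):
  span PQ: UDL 33: wL³/(24EI) = 758.1/EI
  span QR: point load 47.5 at a = 1.12: Pab(L + b)/(6LEI) = 52.48/EI
  relative rotation θ_0 = (758.1 + 52.48)/EI = 810.6/EI
A unit hogging moment at Q produces rotation L₁/(3EI) + L₂/(3EI) = 4.233/EI.
Compatibility: M_Q·(L₁+L₂)/(3EI) = θ_0, giving M_Q = 191.5 kip·ft (hogging).
Span PQ, ΣM about P with M_Q applied at Q: R_Q^{PQ}·8.2 = 1109 + 191.5, so R_Q^{PQ} = 158.7 kip and R_P = 270.6 − 158.7 = 111.9 kip.
Span QR, ΣM about R: R_Q^{QR}·4.5 = 160.6 + 191.5, so R_Q^{QR} = 78.23 kip and R_R = 47.5 − 78.23 = -30.73 kip.
R_Q = 158.7 + 78.23 = 236.9 kip.

R_Q = 236.9 kip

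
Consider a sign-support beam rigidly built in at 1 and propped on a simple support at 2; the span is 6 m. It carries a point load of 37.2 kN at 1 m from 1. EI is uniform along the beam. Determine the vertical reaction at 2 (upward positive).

Choose R_2 as the redundant. The primary structure is the cantilever fixed at 1.
Deflection at 2 on the released cantilever, summing each load's contribution:
  point load 37.2 at a = 1: Pa²(3L − a)/(6EI) = 105.4/EI
Flexibility coefficient — unit upward force at 2: δ_{22} = L³/(3EI) = 72/EI.
Compatibility at 2: δ_0 − R_2·δ_{22} = 0, so R_2 = 105.4/72 = 1.464 kN.

R_2 = 1.464 kN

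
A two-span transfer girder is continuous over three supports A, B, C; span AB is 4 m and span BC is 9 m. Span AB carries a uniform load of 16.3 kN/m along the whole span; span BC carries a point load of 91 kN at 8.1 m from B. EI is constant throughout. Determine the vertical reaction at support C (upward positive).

R_C = 77.67 kN

Insert a hinge at B; M_B is the redundant, and each span becomes simply supported.
Rotations at B on the released spans (each span's end-slope, ×1/EI):
  span AB: UDL 16.3: wL³/(24EI) = 43.47/EI
  span BC: point load 91 at a = 8.1: Pab(L + b)/(6LEI) = 121.6/EI
  relative rotation θ_0 = (43.47 + 121.6)/EI = 165.1/EI
A unit hogging moment at B produces rotation L₁/(3EI) + L₂/(3EI) = 4.333/EI.
Slope continuity at B: θ_0 = M_B·4.333/EI, so M_B = 165.1/4.333 = 38.1 kN·m (hogging).
Span BC, ΣM about C: R_B^{BC}·9 = 81.9 + 38.1, so R_B^{BC} = 13.33 kN and R_C = 91 − 13.33 = 77.67 kN.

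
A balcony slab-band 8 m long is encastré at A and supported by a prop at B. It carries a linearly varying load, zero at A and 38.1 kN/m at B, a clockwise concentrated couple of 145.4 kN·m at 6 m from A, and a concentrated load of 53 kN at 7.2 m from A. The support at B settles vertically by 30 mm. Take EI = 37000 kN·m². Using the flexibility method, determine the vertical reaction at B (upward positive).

Take the reaction at B as the redundant and release it; the primary structure is a cantilever fixed at A.
Downward deflection at the released point B due to the loads:
  triangular load, peak 38.1 at the free end: 11w₀L⁴/(120EI) = 14305/EI
  clockwise couple 145.4 at a = 6: M₀a(2L − a)/(2EI) = 4362/EI
  point load 53 at a = 7.2: Pa²(3L − a)/(6EI) = 7693/EI
  δ_0 = 26360/EI
Tip deflection under a unit load at B: L³/(3EI) = 170.7/EI.
With EI = 37000 kN·m²: δ_0 = 0.71244 m and δ_{BB} = 0.004613 m/kN.
Compatibility — the beam at B must follow the support down by 0.03 m: δ_0 − R_B·δ_{BB} = 0.03, so R_B = (0.71244 − 0.03)/0.004613 = 148 kN.

R_B = 148 kN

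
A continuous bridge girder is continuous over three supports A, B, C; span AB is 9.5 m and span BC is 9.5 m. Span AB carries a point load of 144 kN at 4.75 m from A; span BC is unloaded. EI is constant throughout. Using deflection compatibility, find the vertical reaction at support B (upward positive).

R_B = 99 kN

Release continuity at B by inserting a hinge; the redundant is the internal moment M_B. The primary structure is two simply-supported spans AB and BC.
Discontinuity in slope at B on the released structure — sum the simple-span end rotations:
  span AB: point load 144 at a = 4.75: Pab(L + a)/(6LEI) = 812.2/EI
  relative rotation θ_0 = (812.2 + 0)/EI = 812.2/EI
A unit hogging moment at B produces rotation L₁/(3EI) + L₂/(3EI) = 6.333/EI.
Slope continuity at B: θ_0 = M_B·6.333/EI, so M_B = 812.2/6.333 = 128.2 kN·m (hogging).
Span AB, ΣM about A with M_B applied at B: R_B^{AB}·9.5 = 684 + 128.2, so R_B^{AB} = 85.5 kN and R_A = 144 − 85.5 = 58.5 kN.
Span BC, ΣM about C: R_B^{BC}·9.5 = 0 + 128.2, so R_B^{BC} = 13.5 kN and R_C = 0 − 13.5 = -13.5 kN.
R_B = 85.5 + 13.5 = 99 kN.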